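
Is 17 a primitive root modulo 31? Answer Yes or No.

Yes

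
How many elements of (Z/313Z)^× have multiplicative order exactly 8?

φ(313) = 313 − 1 = 312 = 2^3 · 3 · 13.
(Z/313Z)^× is cyclic (|G| = 312); a cyclic group of order m has exactly φ(d) elements of each order d | m, and none otherwise.
8 = 2^3 divides 312, and φ(8) = 4.

4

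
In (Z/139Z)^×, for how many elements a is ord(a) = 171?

φ(139) = 139 − 1 = 138 = 2 · 3 · 23.
In a cyclic group of order 138, there are φ(d) elements of order d for each divisor d of 138, and zero for non-divisors.
171 does not divide 138, so no element of (Z/139Z)^× has order 171.

0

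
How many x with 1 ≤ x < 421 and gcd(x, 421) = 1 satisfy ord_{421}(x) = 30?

8

φ(421) = 421 − 1 = 420 = 2^2 · 3 · 5 · 7.
(Z/421Z)^× is cyclic (|G| = 420); a cyclic group of order m has exactly φ(d) elements of each order d | m, and none otherwise.
30 = 2 · 3 · 5 divides 420, and φ(30) = 8.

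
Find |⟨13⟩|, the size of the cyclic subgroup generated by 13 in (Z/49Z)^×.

Since 13 ∈ (Z/49Z)^×, its order divides φ(49) = φ(7^2) = 7·(7−1) = 42 = 2 · 3 · 7.
Divisors of 42: 1, 2, 3, 6, 7, 14, 21, 42.
Check 13^d mod 49 for each divisor in increasing order:
13^1 ≡ 13 (mod 49)
13^2 ≡ 22 (mod 49)
13^3 ≡ 41 (mod 49)
13^6 ≡ 15 (mod 49)
13^7 ≡ 48 (mod 49)
13^14 ≡ 1 (mod 49) ✓
Hence ord(13) = 14.

14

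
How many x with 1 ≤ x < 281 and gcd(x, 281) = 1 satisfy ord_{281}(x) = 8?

4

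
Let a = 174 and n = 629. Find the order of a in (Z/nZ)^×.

12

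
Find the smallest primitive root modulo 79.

3

φ(79) = 79 − 1 = 78 = 2 · 3 · 13.
Test candidates g = 2, 3, … against the prime factors q ∈ {2, 3, 13} of φ(79): g is a generator iff g^(78/q) ≢ 1 for every such q.
g = 2: 2^39 ≡ 1 — hits 1, so not a primitive root.
g = 3: 3^39 ≡ 78; 3^26 ≡ 23; 3^6 ≡ 18 — none is 1, so 3 is a primitive root.
Hence the least primitive root of 79 is 3.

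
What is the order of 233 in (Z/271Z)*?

135

Since 233 ∈ (Z/271Z)^×, its order divides φ(271) = 271 − 1 = 270 = 2 · 3^3 · 5.
Divisors of 270: 1, 2, 3, 5, 6, 9, 10, 15, 18, 27, 30, 45, 54, 90, 135, 270.
Test each divisor d:
233^1 ≡ 233
233^2 ≡ 89
233^3 ≡ 141
233^5 ≡ 83
233^6 ≡ 98
233^9 ≡ 268
233^10 ≡ 114
233^15 ≡ 248
233^18 ≡ 9
233^27 ≡ 244
233^30 ≡ 258
233^45 ≡ 28
233^54 ≡ 187
233^90 ≡ 242
233^135 ≡ 1
Hence ord(233) = 135.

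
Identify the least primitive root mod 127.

3

φ(127) = 127 − 1 = 126 = 2 · 3^2 · 7.
Test candidates g = 2, 3, … against the prime factors q ∈ {2, 3, 7} of φ(127): g is a generator iff g^(126/q) ≢ 1 for every such q.
g = 2: 2^63 ≡ 1 — hits 1, so not a primitive root.
g = 3: 3^63 ≡ 126; 3^42 ≡ 107; 3^18 ≡ 4 — none is 1, so 3 is a primitive root.
So 3 is the smallest generator of (Z/127Z)^×.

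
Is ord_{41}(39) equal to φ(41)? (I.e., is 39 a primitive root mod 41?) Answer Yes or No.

φ(41) = 41 − 1 = 40 = 2^3 · 5.
An element g generates (Z/41Z)^× iff g^(40/q) ≢ 1 (mod 41) for each prime q ∈ {2, 5}.
39^20 ≡ 1 (mod 41)  [q = 2: ≡ 1 ✗]
39^8 ≡ 10 (mod 41)  [q = 5: ≢ 1 ✓]
Since 39^20 ≡ 1, the order of 39 divides 20 < 40, so 39 is not a primitive root.

No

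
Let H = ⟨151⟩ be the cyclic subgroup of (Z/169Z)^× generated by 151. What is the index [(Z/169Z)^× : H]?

3

Since 151 ∈ (Z/169Z)^×, its order divides φ(169) = φ(13^2) = 13·(13−1) = 156 = 2^2 · 3 · 13.
Divisors of 156: 1, 2, 3, 4, 6, 12, 13, 26, 39, 52, 78, 156.
Evaluate successive powers at the divisors of 156:
151^1 ≡ 151 (mod 169)
151^2 ≡ 155 (mod 169)
151^3 ≡ 83 (mod 169)
151^4 ≡ 27 (mod 169)
151^6 ≡ 129 (mod 169)
151^12 ≡ 79 (mod 169)
151^13 ≡ 99 (mod 169)
151^26 ≡ 168 (mod 169)
151^39 ≡ 70 (mod 169)
151^52 ≡ 1 (mod 169) ✓
The order of 151 is 52, so the subgroup it generates has 52 elements.
[(Z/169Z)^× : ⟨151⟩] = 156/52 = 3.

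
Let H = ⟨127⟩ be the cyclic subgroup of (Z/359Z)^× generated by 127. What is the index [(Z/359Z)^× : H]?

The order of 127 must divide φ(359) = 359 − 1 = 358 = 2 · 179.
Divisors of 358: 1, 2, 179, 358.
Test each divisor d:
127^1 ≡ 127
127^2 ≡ 333
127^179 ≡ 1
Thus |⟨127⟩| = ord(127) = 179.
[(Z/359Z)^× : ⟨127⟩] = 358/179 = 2.

2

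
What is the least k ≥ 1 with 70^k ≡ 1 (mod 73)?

12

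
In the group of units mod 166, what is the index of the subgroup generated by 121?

ord(121) | φ(166) = φ(2)·φ(83) = 1·82 = 82 = 2 · 41.
Divisors of 82: 1, 2, 41, 82.
Evaluate successive powers at the divisors of 82:
121^1 ≡ 121 (mod 166)
121^2 ≡ 33 (mod 166)
121^41 ≡ 1 (mod 166) ✓
Thus |⟨121⟩| = ord(121) = 41.
The index is φ(166) / ord(121) = 82 / 41 = 2.

2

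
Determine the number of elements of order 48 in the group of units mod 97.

φ(97) = 97 − 1 = 96 = 2^5 · 3.
In a cyclic group of order 96, there are φ(d) elements of order d for each divisor d of 96, and zero for non-divisors.
48 = 2^4 · 3 divides 96, and φ(48) = 16.

16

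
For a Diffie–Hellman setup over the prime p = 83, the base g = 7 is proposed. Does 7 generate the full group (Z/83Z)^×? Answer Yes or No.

φ(83) = 83 − 1 = 82 = 2 · 41.
Test 7^(82/q) mod 83 for each prime factor q of 82:
7^41 ≡ 1 (mod 83)  [q = 2: ≡ 1 ✗]
7^2 ≡ 49 (mod 83)  [q = 41: ≢ 1 ✓]
The check at q = 2 fails, so 7 generates a proper subgroup.

No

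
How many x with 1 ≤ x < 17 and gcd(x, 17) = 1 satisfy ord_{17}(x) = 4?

φ(17) = 17 − 1 = 16 = 2^4.
Since (Z/17Z)^× is cyclic of order 16, the number of elements of order d is φ(d) when d | 16 and 0 otherwise.
4 = 2^2 divides 16, and φ(4) = 2.

2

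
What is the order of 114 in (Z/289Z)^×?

272

By Lagrange's theorem, ord_289(114) divides φ(289) = φ(17^2) = 17·(17−1) = 272 = 2^4 · 17.
Divisors of 272: 1, 2, 4, 8, 16, 17, 34, 68, 136, 272.
Evaluate successive powers at the divisors of 272:
114^1 ≡ 114 (mod 289)
114^2 ≡ 280 (mod 289)
114^4 ≡ 81 (mod 289)
114^8 ≡ 203 (mod 289)
114^16 ≡ 171 (mod 289)
114^17 ≡ 131 (mod 289)
114^34 ≡ 110 (mod 289)
114^68 ≡ 251 (mod 289)
114^136 ≡ 288 (mod 289)
114^272 ≡ 1 (mod 289) ✓
So ord_289(114) = 272.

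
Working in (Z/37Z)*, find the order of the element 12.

ord(12) | φ(37) = 37 − 1 = 36 = 2^2 · 3^2.
Divisors of 36: 1, 2, 3, 4, 6, 9, 12, 18, 36.
Test each divisor d:
12^1 ≡ 12
12^2 ≡ 33
12^3 ≡ 26
12^4 ≡ 16
12^6 ≡ 10
12^9 ≡ 1
Therefore the multiplicative order of 12 modulo 37 is 9.

9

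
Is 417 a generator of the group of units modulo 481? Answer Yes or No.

481 = 13 · 37 is a product of two distinct odd primes, so (Z/481Z)^× ≅ (Z/13Z)^× × (Z/37Z)^× is not cyclic.
No primitive root modulo 481 exists; in particular 417 is not one.

No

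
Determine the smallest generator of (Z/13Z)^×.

2

φ(13) = 13 − 1 = 12 = 2^2 · 3.
g is a primitive root iff g^(12/q) ≢ 1 (mod 13) for each prime q ∈ {2, 3}.
g = 2: 2^6 ≡ 12; 2^4 ≡ 3 — none is 1, so 2 is a primitive root.
So 2 is the smallest generator of (Z/13Z)^×.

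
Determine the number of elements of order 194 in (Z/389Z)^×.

96

φ(389) = 389 − 1 = 388 = 2^2 · 97.
(Z/389Z)^× is cyclic (|G| = 388); a cyclic group of order m has exactly φ(d) elements of each order d | m, and none otherwise.
194 = 2 · 97 divides 388, and φ(194) = 96.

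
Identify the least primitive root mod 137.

φ(137) = 137 − 1 = 136 = 2^3 · 17.
Test candidates g = 2, 3, … against the prime factors q ∈ {2, 17} of φ(137): g is a generator iff g^(136/q) ≢ 1 for every such q.
g = 2: 2^68 ≡ 1 — hits 1, so not a primitive root.
g = 3: 3^68 ≡ 136; 3^8 ≡ 122 — none is 1, so 3 is a primitive root.
So 3 is the smallest generator of (Z/137Z)^×.

3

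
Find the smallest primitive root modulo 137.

φ(137) = 137 − 1 = 136 = 2^3 · 17.
Test candidates g = 2, 3, … against the prime factors q ∈ {2, 17} of φ(137): g is a generator iff g^(136/q) ≢ 1 for every such q.
g = 2: 2^68 ≡ 1 — hits 1, so not a primitive root.
g = 3: 3^68 ≡ 136; 3^8 ≡ 122 — none is 1, so 3 is a primitive root.
So 3 is the smallest generator of (Z/137Z)^×.

3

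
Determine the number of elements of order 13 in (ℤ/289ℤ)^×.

0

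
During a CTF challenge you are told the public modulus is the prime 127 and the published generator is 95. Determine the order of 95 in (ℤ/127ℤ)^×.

14

Since 95 ∈ (Z/127Z)^×, its order divides φ(127) = 127 − 1 = 126 = 2 · 3^2 · 7.
Divisors of 126: 1, 2, 3, 6, 7, 9, 14, 18, 21, 42, 63, 126.
Evaluate successive powers at the divisors of 126:
95^1 ≡ 95
95^2 ≡ 8
95^3 ≡ 125
95^6 ≡ 4
95^7 ≡ 126
95^9 ≡ 119
95^14 ≡ 1
Therefore the multiplicative order of 95 modulo 127 is 14.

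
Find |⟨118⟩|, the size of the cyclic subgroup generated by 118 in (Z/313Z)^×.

104

The order of 118 must divide φ(313) = 313 − 1 = 312 = 2^3 · 3 · 13.
Divisors of 312: 1, 2, 3, 4, 6, 8, 12, 13, 24, 26, 39, 52, 78, 104, 156, 312.
Evaluate successive powers at the divisors of 312:
118^1 ≡ 118 (mod 313)
118^2 ≡ 152 (mod 313)
118^3 ≡ 95 (mod 313)
118^4 ≡ 255 (mod 313)
118^6 ≡ 261 (mod 313)
118^8 ≡ 234 (mod 313)
118^12 ≡ 200 (mod 313)
118^13 ≡ 125 (mod 313)
118^24 ≡ 249 (mod 313)
118^26 ≡ 288 (mod 313)
118^39 ≡ 5 (mod 313)
118^52 ≡ 312 (mod 313)
118^78 ≡ 25 (mod 313)
118^104 ≡ 1 (mod 313) ✓
So ord_313(118) = 104.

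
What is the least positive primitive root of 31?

3

φ(31) = 31 − 1 = 30 = 2 · 3 · 5.
g is a primitive root iff g^(30/q) ≢ 1 (mod 31) for each prime q ∈ {2, 3, 5}.
g = 2: 2^15 ≡ 1 — hits 1, so not a primitive root.
g = 3: 3^15 ≡ 30; 3^10 ≡ 25; 3^6 ≡ 16 — none is 1, so 3 is a primitive root.
The smallest primitive root modulo 31 is 3.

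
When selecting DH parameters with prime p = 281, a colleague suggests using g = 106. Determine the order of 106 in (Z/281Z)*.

140

Since 106 ∈ (Z/281Z)^×, its order divides φ(281) = 281 − 1 = 280 = 2^3 · 5 · 7.
Divisors of 280: 1, 2, 4, 5, 7, 8, 10, 14, 20, 28, 35, 40, 56, 70, 140, 280.
Evaluate successive powers at the divisors of 280:
106^1 ≡ 106
106^2 ≡ 277
106^4 ≡ 16
106^5 ≡ 10
106^7 ≡ 241
106^8 ≡ 256
106^10 ≡ 100
106^14 ≡ 195
106^20 ≡ 165
106^28 ≡ 90
106^35 ≡ 53
106^40 ≡ 249
106^56 ≡ 232
106^70 ≡ 280
106^140 ≡ 1
Hence ord(106) = 140.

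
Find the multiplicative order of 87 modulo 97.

96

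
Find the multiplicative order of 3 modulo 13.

Since 3 ∈ (Z/13Z)^×, its order divides φ(13) = 13 − 1 = 12 = 2^2 · 3.
Divisors of 12: 1, 2, 3, 4, 6, 12.
Evaluate successive powers at the divisors of 12:
3^1 ≡ 3 (mod 13)
3^2 ≡ 9 (mod 13)
3^3 ≡ 1 (mod 13) ✓
The smallest such exponent is 3, so the order of 3 is 3.

3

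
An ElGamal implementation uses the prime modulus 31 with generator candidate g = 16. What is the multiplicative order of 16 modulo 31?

5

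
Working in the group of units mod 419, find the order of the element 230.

Since 230 ∈ (Z/419Z)^×, its order divides φ(419) = 419 − 1 = 418 = 2 · 11 · 19.
Divisors of 418: 1, 2, 11, 19, 22, 38, 209, 418.
Compute 230^d (mod 419) for the divisors d until we hit 1:
230^1 ≡ 230
230^2 ≡ 106
230^11 ≡ 305
230^19 ≡ 360
230^22 ≡ 7
230^38 ≡ 129
230^209 ≡ 418
230^418 ≡ 1
So ord_419(230) = 418.

418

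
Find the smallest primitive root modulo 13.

2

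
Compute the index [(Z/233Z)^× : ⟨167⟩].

2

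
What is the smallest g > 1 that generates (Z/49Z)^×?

3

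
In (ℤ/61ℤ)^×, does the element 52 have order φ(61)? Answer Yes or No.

φ(61) = 61 − 1 = 60 = 2^2 · 3 · 5.
52 is a primitive root mod 61 iff 52^(φ(61)/q) ≢ 1 for every prime q | φ(61), i.e. q ∈ {2, 3, 5}.
52^30 ≡ 1 (mod 61)  [q = 2: ≡ 1 ✗]
52^20 ≡ 1 (mod 61)  [q = 3: ≡ 1 ✗]
52^12 ≡ 20 (mod 61)  [q = 5: ≢ 1 ✓]
52^30 ≡ 1 shows ord(52) | 30, strictly less than φ(61); not a primitive root.

No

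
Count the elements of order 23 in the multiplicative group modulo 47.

22

φ(47) = 47 − 1 = 46 = 2 · 23.
Since (Z/47Z)^× is cyclic of order 46, the number of elements of order d is φ(d) when d | 46 and 0 otherwise.
23 | 46, and φ(23) = 23 − 1 = 22.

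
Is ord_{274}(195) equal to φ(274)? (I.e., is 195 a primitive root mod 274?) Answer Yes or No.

Yes

φ(274) = φ(2)·φ(137) = 1·136 = 136 = 2^3 · 17.
Test 195^(136/q) mod 274 for each prime factor q of 136:
195^68 ≡ 273 (mod 274)  [q = 2: ≢ 1 ✓]
195^8 ≡ 73 (mod 274)  [q = 17: ≢ 1 ✓]
None equal 1, so ord_274(195) = 136: 195 is a primitive root.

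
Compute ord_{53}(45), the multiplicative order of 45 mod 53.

52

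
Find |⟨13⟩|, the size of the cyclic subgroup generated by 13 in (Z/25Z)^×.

20

Since 13 ∈ (Z/25Z)^×, its order divides φ(25) = φ(5^2) = 5·(5−1) = 20 = 2^2 · 5.
Divisors of 20: 1, 2, 4, 5, 10, 20.
Compute 13^d (mod 25) for the divisors d until we hit 1:
13^1 ≡ 13
13^2 ≡ 19
13^4 ≡ 11
13^5 ≡ 18
13^10 ≡ 24
13^20 ≡ 1
The smallest such exponent is 20, so the order of 13 is 20.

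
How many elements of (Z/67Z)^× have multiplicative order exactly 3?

2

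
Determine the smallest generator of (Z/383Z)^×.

φ(383) = 383 − 1 = 382 = 2 · 191.
g is a primitive root iff g^(382/q) ≢ 1 (mod 383) for each prime q ∈ {2, 191}.
g = 2: 2^191 ≡ 1 — hits 1, so not a primitive root.
g = 3: 3^191 ≡ 1 — hits 1, so not a primitive root.
g = 4: 4^191 ≡ 1 — hits 1, so not a primitive root.
g = 5: 5^191 ≡ 382; 5^2 ≡ 25 — none is 1, so 5 is a primitive root.
Hence the least primitive root of 383 is 5.

5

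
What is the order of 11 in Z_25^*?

5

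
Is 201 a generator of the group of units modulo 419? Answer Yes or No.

Yes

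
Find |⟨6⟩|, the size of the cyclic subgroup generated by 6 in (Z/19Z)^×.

Since 6 ∈ (Z/19Z)^×, its order divides φ(19) = 19 − 1 = 18 = 2 · 3^2.
Divisors of 18: 1, 2, 3, 6, 9, 18.
Test each divisor d:
6^1 ≡ 6
6^2 ≡ 17
6^3 ≡ 7
6^6 ≡ 11
6^9 ≡ 1
Therefore the multiplicative order of 6 modulo 19 is 9.

9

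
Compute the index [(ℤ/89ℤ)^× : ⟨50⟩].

4

ord(50) | φ(89) = 89 − 1 = 88 = 2^3 · 11.
Divisors of 88: 1, 2, 4, 8, 11, 22, 44, 88.
Test each divisor d:
50^1 ≡ 50 (mod 89)
50^2 ≡ 8 (mod 89)
50^4 ≡ 64 (mod 89)
50^8 ≡ 2 (mod 89)
50^11 ≡ 88 (mod 89)
50^22 ≡ 1 (mod 89) ✓
So ord_89(50) = 22, hence |⟨50⟩| = 22.
[(Z/89Z)^× : ⟨50⟩] = 88/22 = 4.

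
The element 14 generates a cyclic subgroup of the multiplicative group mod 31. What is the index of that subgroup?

2

ord(14) | φ(31) = 31 − 1 = 30 = 2 · 3 · 5.
Divisors of 30: 1, 2, 3, 5, 6, 10, 15, 30.
Evaluate successive powers at the divisors of 30:
14^1 ≡ 14
14^2 ≡ 10
14^3 ≡ 16
14^5 ≡ 5
14^6 ≡ 8
14^10 ≡ 25
14^15 ≡ 1
So ord_31(14) = 15, hence |⟨14⟩| = 15.
The index is φ(31) / ord(14) = 30 / 15 = 2.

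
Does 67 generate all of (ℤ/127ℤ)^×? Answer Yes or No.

φ(127) = 127 − 1 = 126 = 2 · 3^2 · 7.
Test 67^(126/q) mod 127 for each prime factor q of 126:
67^63 ≡ 126 (mod 127)  [q = 2: ≢ 1 ✓]
67^42 ≡ 107 (mod 127)  [q = 3: ≢ 1 ✓]
67^18 ≡ 4 (mod 127)  [q = 7: ≢ 1 ✓]
All checks pass, so 67 has order 126 and is a primitive root modulo 127.

Yes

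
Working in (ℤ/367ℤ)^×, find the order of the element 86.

122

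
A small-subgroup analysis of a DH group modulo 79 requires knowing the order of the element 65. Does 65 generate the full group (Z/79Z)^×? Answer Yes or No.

φ(79) = 79 − 1 = 78 = 2 · 3 · 13.
It suffices to check that the order of 65 is not a proper divisor of 78: compute 65^(78/q) for q ∈ {2, 3, 13}.
65^39 ≡ 1 (mod 79)  [q = 2: ≡ 1 ✗]
65^26 ≡ 1 (mod 79)  [q = 3: ≡ 1 ✗]
65^6 ≡ 46 (mod 79)  [q = 13: ≢ 1 ✓]
65^39 ≡ 1 shows ord(65) | 39, strictly less than φ(79); not a primitive root.

No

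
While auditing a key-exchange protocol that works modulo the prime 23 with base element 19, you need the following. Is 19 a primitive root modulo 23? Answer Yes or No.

Yes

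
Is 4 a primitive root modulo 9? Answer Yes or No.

No

φ(9) = φ(3^2) = 3·(3−1) = 6 = 2 · 3.
4 is a primitive root mod 9 iff 4^(φ(9)/q) ≢ 1 for every prime q | φ(9), i.e. q ∈ {2, 3}.
4^3 ≡ 1 (mod 9)  [q = 2: ≡ 1 ✗]
4^2 ≡ 7 (mod 9)  [q = 3: ≢ 1 ✓]
4^3 ≡ 1 shows ord(4) | 3, strictly less than φ(9); not a primitive root.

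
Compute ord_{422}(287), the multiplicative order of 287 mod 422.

35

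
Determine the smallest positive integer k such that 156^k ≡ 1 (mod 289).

272

ord(156) | φ(289) = φ(17^2) = 17·(17−1) = 272 = 2^4 · 17.
Divisors of 272: 1, 2, 4, 8, 16, 17, 34, 68, 136, 272.
Check 156^d mod 289 for each divisor in increasing order:
156^1 ≡ 156 (mod 289)
156^2 ≡ 60 (mod 289)
156^4 ≡ 132 (mod 289)
156^8 ≡ 84 (mod 289)
156^16 ≡ 120 (mod 289)
156^17 ≡ 224 (mod 289)
156^34 ≡ 179 (mod 289)
156^68 ≡ 251 (mod 289)
156^136 ≡ 288 (mod 289)
156^272 ≡ 1 (mod 289) ✓
Therefore the multiplicative order of 156 modulo 289 is 272.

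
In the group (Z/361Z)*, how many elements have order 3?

2

φ(361) = φ(19^2) = 19·(19−1) = 342 = 2 · 3^2 · 19.
Since (Z/361Z)^× is cyclic of order 342, the number of elements of order d is φ(d) when d | 342 and 0 otherwise.
3 | 342, and φ(3) = 3 − 1 = 2.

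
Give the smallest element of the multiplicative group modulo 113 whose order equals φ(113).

3

φ(113) = 113 − 1 = 112 = 2^4 · 7.
g is a primitive root iff g^(112/q) ≢ 1 (mod 113) for each prime q ∈ {2, 7}.
g = 2: 2^56 ≡ 1 — hits 1, so not a primitive root.
g = 3: 3^56 ≡ 112; 3^16 ≡ 49 — none is 1, so 3 is a primitive root.
Hence the least primitive root of 113 is 3.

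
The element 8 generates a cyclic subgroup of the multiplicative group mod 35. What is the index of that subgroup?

6

ord(8) | φ(35) = φ(5·7) = (5−1)·(7−1) = 4·6 = 24 = 2^3 · 3.
Divisors of 24: 1, 2, 3, 4, 6, 8, 12, 24.
Check 8^d mod 35 for each divisor in increasing order:
8^1 ≡ 8
8^2 ≡ 29
8^3 ≡ 22
8^4 ≡ 1
So ord_35(8) = 4, hence |⟨8⟩| = 4.
[(Z/35Z)^× : ⟨8⟩] = 24/4 = 6.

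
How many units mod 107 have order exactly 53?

52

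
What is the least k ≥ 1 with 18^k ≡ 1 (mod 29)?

28

ord(18) | φ(29) = 29 − 1 = 28 = 2^2 · 7.
Divisors of 28: 1, 2, 4, 7, 14, 28.
Check 18^d mod 29 for each divisor in increasing order:
18^1 ≡ 18 (mod 29)
18^2 ≡ 5 (mod 29)
18^4 ≡ 25 (mod 29)
18^7 ≡ 17 (mod 29)
18^14 ≡ 28 (mod 29)
18^28 ≡ 1 (mod 29) ✓
So ord_29(18) = 28.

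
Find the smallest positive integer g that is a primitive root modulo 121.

2

φ(121) = φ(11^2) = 11·(11−1) = 110 = 2 · 5 · 11.
Test candidates g = 2, 3, … against the prime factors q ∈ {2, 5, 11} of φ(121): g is a generator iff g^(110/q) ≢ 1 for every such q.
g = 2: 2^55 ≡ 120; 2^22 ≡ 81; 2^10 ≡ 56 — none is 1, so 2 is a primitive root.
The smallest primitive root modulo 121 is 2.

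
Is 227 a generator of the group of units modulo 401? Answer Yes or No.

Yes

φ(401) = 401 − 1 = 400 = 2^4 · 5^2.
227 is a primitive root mod 401 iff 227^(φ(401)/q) ≢ 1 for every prime q | φ(401), i.e. q ∈ {2, 5}.
227^200 ≡ 400 (mod 401)  [q = 2: ≢ 1 ✓]
227^80 ≡ 372 (mod 401)  [q = 5: ≢ 1 ✓]
None equal 1, so ord_401(227) = 400: 227 is a primitive root.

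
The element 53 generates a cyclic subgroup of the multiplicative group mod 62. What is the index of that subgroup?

1

Since 53 ∈ (Z/62Z)^×, its order divides φ(62) = φ(2)·φ(31) = 1·30 = 30 = 2 · 3 · 5.
Divisors of 30: 1, 2, 3, 5, 6, 10, 15, 30.
Compute 53^d (mod 62) for the divisors d until we hit 1:
53^1 ≡ 53 (mod 62)
53^2 ≡ 19 (mod 62)
53^3 ≡ 15 (mod 62)
53^5 ≡ 37 (mod 62)
53^6 ≡ 39 (mod 62)
53^10 ≡ 5 (mod 62)
53^15 ≡ 61 (mod 62)
53^30 ≡ 1 (mod 62) ✓
Thus |⟨53⟩| = ord(53) = 30.
[(Z/62Z)^× : ⟨53⟩] = 30/30 = 1.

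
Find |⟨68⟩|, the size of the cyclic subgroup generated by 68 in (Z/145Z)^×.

ord(68) | φ(145) = φ(5·29) = (5−1)·(29−1) = 4·28 = 112 = 2^4 · 7.
Divisors of 112: 1, 2, 4, 7, 8, 14, 16, 28, 56, 112.
Test each divisor d:
68^1 ≡ 68 (mod 145)
68^2 ≡ 129 (mod 145)
68^4 ≡ 111 (mod 145)
68^7 ≡ 17 (mod 145)
68^8 ≡ 141 (mod 145)
68^14 ≡ 144 (mod 145)
68^16 ≡ 16 (mod 145)
68^28 ≡ 1 (mod 145) ✓
Therefore the multiplicative order of 68 modulo 145 is 28.

28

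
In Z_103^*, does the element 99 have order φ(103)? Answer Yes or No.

Yes

φ(103) = 103 − 1 = 102 = 2 · 3 · 17.
Test 99^(102/q) mod 103 for each prime factor q of 102:
99^51 ≡ 102 (mod 103)  [q = 2: ≢ 1 ✓]
99^34 ≡ 56 (mod 103)  [q = 3: ≢ 1 ✓]
99^6 ≡ 79 (mod 103)  [q = 17: ≢ 1 ✓]
Every test exponent gives a nontrivial residue, hence 99 generates the full group.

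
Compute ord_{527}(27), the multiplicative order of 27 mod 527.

80

Since 27 ∈ (Z/527Z)^×, its order divides φ(527) = φ(17·31) = (17−1)·(31−1) = 16·30 = 480 = 2^5 · 3 · 5.
Divisors of 480: 1, 2, 3, 4, 5, 6, 8, 10, 12, 15, 16, 20, 24, 30, 32, 40, 48, 60, 80, 96, 120, 160, 240, 480.
Test each divisor d:
27^1 ≡ 27
27^2 ≡ 202
27^3 ≡ 184
27^4 ≡ 225
27^5 ≡ 278
27^6 ≡ 128
27^8 ≡ 33
27^10 ≡ 342
27^12 ≡ 47
27^15 ≡ 216
27^16 ≡ 35
27^20 ≡ 497
27^24 ≡ 101
27^30 ≡ 280
27^32 ≡ 171
27^40 ≡ 373
27^48 ≡ 188
27^60 ≡ 404
27^80 ≡ 1
Therefore the multiplicative order of 27 modulo 527 is 80.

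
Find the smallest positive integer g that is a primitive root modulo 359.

φ(359) = 359 − 1 = 358 = 2 · 179.
Test candidates g = 2, 3, … against the prime factors q ∈ {2, 179} of φ(359): g is a generator iff g^(358/q) ≢ 1 for every such q.
g = 2: 2^179 ≡ 1 — hits 1, so not a primitive root.
g = 3: 3^179 ≡ 1 — hits 1, so not a primitive root.
g = 4: 4^179 ≡ 1 — hits 1, so not a primitive root.
g = 5: 5^179 ≡ 1 — hits 1, so not a primitive root.
g = 6: 6^179 ≡ 1 — hits 1, so not a primitive root.
g = 7: 7^179 ≡ 358; 7^2 ≡ 49 — none is 1, so 7 is a primitive root.
So 7 is the smallest generator of (Z/359Z)^×.

7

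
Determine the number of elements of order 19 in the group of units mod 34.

φ(34) = φ(2)·φ(17) = 1·16 = 16 = 2^4.
(Z/34Z)^× is cyclic (|G| = 16); a cyclic group of order m has exactly φ(d) elements of each order d | m, and none otherwise.
19 does not divide 16, so no element of (Z/34Z)^× has order 19.

0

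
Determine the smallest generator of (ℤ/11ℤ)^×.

2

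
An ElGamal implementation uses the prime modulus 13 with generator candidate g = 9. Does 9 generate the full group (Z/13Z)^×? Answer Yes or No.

φ(13) = 13 − 1 = 12 = 2^2 · 3.
It suffices to check that the order of 9 is not a proper divisor of 12: compute 9^(12/q) for q ∈ {2, 3}.
9^6 ≡ 1 (mod 13)  [q = 2: ≡ 1 ✗]
9^4 ≡ 9 (mod 13)  [q = 3: ≢ 1 ✓]
The check at q = 2 fails, so 9 generates a proper subgroup.

No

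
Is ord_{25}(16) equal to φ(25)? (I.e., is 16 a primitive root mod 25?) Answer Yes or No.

φ(25) = φ(5^2) = 5·(5−1) = 20 = 2^2 · 5.
An element g generates (Z/25Z)^× iff g^(20/q) ≢ 1 (mod 25) for each prime q ∈ {2, 5}.
16^10 ≡ 1 (mod 25)  [q = 2: ≡ 1 ✗]
16^4 ≡ 11 (mod 25)  [q = 5: ≢ 1 ✓]
16^10 ≡ 1 shows ord(16) | 10, strictly less than φ(25); not a primitive root.

No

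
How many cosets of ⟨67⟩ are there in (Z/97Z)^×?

3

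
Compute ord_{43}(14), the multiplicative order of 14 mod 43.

By Lagrange's theorem, ord_43(14) divides φ(43) = 43 − 1 = 42 = 2 · 3 · 7.
Divisors of 42: 1, 2, 3, 6, 7, 14, 21, 42.
Check 14^d mod 43 for each divisor in increasing order:
14^1 ≡ 14 (mod 43)
14^2 ≡ 24 (mod 43)
14^3 ≡ 35 (mod 43)
14^6 ≡ 21 (mod 43)
14^7 ≡ 36 (mod 43)
14^14 ≡ 6 (mod 43)
14^21 ≡ 1 (mod 43) ✓
The smallest such exponent is 21, so the order of 14 is 21.

21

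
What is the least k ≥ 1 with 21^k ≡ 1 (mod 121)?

22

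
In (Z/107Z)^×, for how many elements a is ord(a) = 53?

52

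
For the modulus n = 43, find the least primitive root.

φ(43) = 43 − 1 = 42 = 2 · 3 · 7.
Test candidates g = 2, 3, … against the prime factors q ∈ {2, 3, 7} of φ(43): g is a generator iff g^(42/q) ≢ 1 for every such q.
g = 2: 2^21 ≡ 42; 2^14 ≡ 1 — hits 1, so not a primitive root.
g = 3: 3^21 ≡ 42; 3^14 ≡ 36; 3^6 ≡ 41 — none is 1, so 3 is a primitive root.
Hence the least primitive root of 43 is 3.

3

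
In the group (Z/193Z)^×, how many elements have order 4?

φ(193) = 193 − 1 = 192 = 2^6 · 3.
(Z/193Z)^× is cyclic (|G| = 192); a cyclic group of order m has exactly φ(d) elements of each order d | m, and none otherwise.
4 = 2^2 divides 192, and φ(4) = 2.

2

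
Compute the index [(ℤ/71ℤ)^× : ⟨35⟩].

1

ord(35) | φ(71) = 71 − 1 = 70 = 2 · 5 · 7.
Divisors of 70: 1, 2, 5, 7, 10, 14, 35, 70.
Compute 35^d (mod 71) for the divisors d until we hit 1:
35^1 ≡ 35
35^2 ≡ 18
35^5 ≡ 51
35^7 ≡ 66
35^10 ≡ 45
35^14 ≡ 25
35^35 ≡ 70
35^70 ≡ 1
Thus |⟨35⟩| = ord(35) = 70.
The index is φ(71) / ord(35) = 70 / 70 = 1.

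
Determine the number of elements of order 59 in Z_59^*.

0

φ(59) = 59 − 1 = 58 = 2 · 29.
(Z/59Z)^× is cyclic (|G| = 58); a cyclic group of order m has exactly φ(d) elements of each order d | m, and none otherwise.
59 does not divide 58, so no element of (Z/59Z)^× has order 59.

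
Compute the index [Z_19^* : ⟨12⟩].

ord(12) | φ(19) = 19 − 1 = 18 = 2 · 3^2.
Divisors of 18: 1, 2, 3, 6, 9, 18.
Evaluate successive powers at the divisors of 18:
12^1 ≡ 12 (mod 19)
12^2 ≡ 11 (mod 19)
12^3 ≡ 18 (mod 19)
12^6 ≡ 1 (mod 19) ✓
Thus |⟨12⟩| = ord(12) = 6.
[(Z/19Z)^× : ⟨12⟩] = 18/6 = 3.

3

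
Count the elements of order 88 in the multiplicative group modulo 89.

40

φ(89) = 89 − 1 = 88 = 2^3 · 11.
(Z/89Z)^× is cyclic (|G| = 88); a cyclic group of order m has exactly φ(d) elements of each order d | m, and none otherwise.
88 = 2^3 · 11 divides 88, and φ(88) = 40.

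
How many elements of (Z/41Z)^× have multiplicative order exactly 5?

4

φ(41) = 41 − 1 = 40 = 2^3 · 5.
Since (Z/41Z)^× is cyclic of order 40, the number of elements of order d is φ(d) when d | 40 and 0 otherwise.
5 | 40, and φ(5) = 5 − 1 = 4.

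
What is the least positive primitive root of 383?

φ(383) = 383 − 1 = 382 = 2 · 191.
g is a primitive root iff g^(382/q) ≢ 1 (mod 383) for each prime q ∈ {2, 191}.
g = 2: 2^191 ≡ 1 — hits 1, so not a primitive root.
g = 3: 3^191 ≡ 1 — hits 1, so not a primitive root.
g = 4: 4^191 ≡ 1 — hits 1, so not a primitive root.
g = 5: 5^191 ≡ 382; 5^2 ≡ 25 — none is 1, so 5 is a primitive root.
The smallest primitive root modulo 383 is 5.

5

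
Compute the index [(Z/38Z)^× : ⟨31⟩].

3

The order of 31 must divide φ(38) = φ(2)·φ(19) = 1·18 = 18 = 2 · 3^2.
Divisors of 18: 1, 2, 3, 6, 9, 18.
Evaluate successive powers at the divisors of 18:
31^1 ≡ 31 (mod 38)
31^2 ≡ 11 (mod 38)
31^3 ≡ 37 (mod 38)
31^6 ≡ 1 (mod 38) ✓
Thus |⟨31⟩| = ord(31) = 6.
Index = |(Z/38Z)^×| / |⟨31⟩| = 18 / 6 = 3.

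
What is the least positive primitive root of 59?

2

φ(59) = 59 − 1 = 58 = 2 · 29.
g is a primitive root iff g^(58/q) ≢ 1 (mod 59) for each prime q ∈ {2, 29}.
g = 2: 2^29 ≡ 58; 2^2 ≡ 4 — none is 1, so 2 is a primitive root.
So 2 is the smallest generator of (Z/59Z)^×.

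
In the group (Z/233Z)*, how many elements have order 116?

56

φ(233) = 233 − 1 = 232 = 2^3 · 29.
Since (Z/233Z)^× is cyclic of order 232, the number of elements of order d is φ(d) when d | 232 and 0 otherwise.
116 = 2^2 · 29 divides 232, and φ(116) = 56.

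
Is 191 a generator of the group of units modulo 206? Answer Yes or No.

Yes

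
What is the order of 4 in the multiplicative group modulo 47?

The order of 4 must divide φ(47) = 47 − 1 = 46 = 2 · 23.
Divisors of 46: 1, 2, 23, 46.
Check 4^d mod 47 for each divisor in increasing order:
4^1 ≡ 4 (mod 47)
4^2 ≡ 16 (mod 47)
4^23 ≡ 1 (mod 47) ✓
Therefore the multiplicative order of 4 modulo 47 is 23.

23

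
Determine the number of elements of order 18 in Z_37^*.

6

φ(37) = 37 − 1 = 36 = 2^2 · 3^2.
(Z/37Z)^× is cyclic (|G| = 36); a cyclic group of order m has exactly φ(d) elements of each order d | m, and none otherwise.
18 = 2 · 3^2 divides 36, and φ(18) = 6.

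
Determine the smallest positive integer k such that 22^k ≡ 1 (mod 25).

20

Since 22 ∈ (Z/25Z)^×, its order divides φ(25) = φ(5^2) = 5·(5−1) = 20 = 2^2 · 5.
Divisors of 20: 1, 2, 4, 5, 10, 20.
Compute 22^d (mod 25) for the divisors d until we hit 1:
22^1 ≡ 22 (mod 25)
22^2 ≡ 9 (mod 25)
22^4 ≡ 6 (mod 25)
22^5 ≡ 7 (mod 25)
22^10 ≡ 24 (mod 25)
22^20 ≡ 1 (mod 25) ✓
So ord_25(22) = 20.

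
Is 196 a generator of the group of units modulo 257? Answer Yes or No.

No

φ(257) = 257 − 1 = 256 = 2^8.
It suffices to check that the order of 196 is not a proper divisor of 256: compute 196^(256/q) for q ∈ {2}.
196^128 ≡ 1 (mod 257)  [q = 2: ≡ 1 ✗]
The check at q = 2 fails, so 196 generates a proper subgroup.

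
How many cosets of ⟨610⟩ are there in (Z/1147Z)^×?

6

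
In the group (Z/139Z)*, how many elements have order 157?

φ(139) = 139 − 1 = 138 = 2 · 3 · 23.
In a cyclic group of order 138, there are φ(d) elements of order d for each divisor d of 138, and zero for non-divisors.
157 does not divide 138, so no element of (Z/139Z)^× has order 157.

0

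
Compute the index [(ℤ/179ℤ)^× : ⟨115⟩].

1

The order of 115 must divide φ(179) = 179 − 1 = 178 = 2 · 89.
Divisors of 178: 1, 2, 89, 178.
Test each divisor d:
115^1 ≡ 115 (mod 179)
115^2 ≡ 158 (mod 179)
115^89 ≡ 178 (mod 179)
115^178 ≡ 1 (mod 179) ✓
So ord_179(115) = 178, hence |⟨115⟩| = 178.
The index is φ(179) / ord(115) = 178 / 178 = 1.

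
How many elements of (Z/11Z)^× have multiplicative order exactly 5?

4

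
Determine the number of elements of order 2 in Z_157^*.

1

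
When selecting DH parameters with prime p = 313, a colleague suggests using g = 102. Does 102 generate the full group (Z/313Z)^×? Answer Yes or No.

φ(313) = 313 − 1 = 312 = 2^3 · 3 · 13.
An element g generates (Z/313Z)^× iff g^(312/q) ≢ 1 (mod 313) for each prime q ∈ {2, 3, 13}.
102^156 ≡ 312 (mod 313)  [q = 2: ≢ 1 ✓]
102^104 ≡ 214 (mod 313)  [q = 3: ≢ 1 ✓]
102^24 ≡ 280 (mod 313)  [q = 13: ≢ 1 ✓]
Every test exponent gives a nontrivial residue, hence 102 generates the full group.

Yes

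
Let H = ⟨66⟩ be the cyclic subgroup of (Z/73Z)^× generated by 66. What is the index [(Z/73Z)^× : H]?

ord(66) | φ(73) = 73 − 1 = 72 = 2^3 · 3^2.
Divisors of 72: 1, 2, 3, 4, 6, 8, 9, 12, 18, 24, 36, 72.
Evaluate successive powers at the divisors of 72:
66^1 ≡ 66
66^2 ≡ 49
66^3 ≡ 22
66^4 ≡ 65
66^6 ≡ 46
66^8 ≡ 64
66^9 ≡ 63
66^12 ≡ 72
66^18 ≡ 27
66^24 ≡ 1
Thus |⟨66⟩| = ord(66) = 24.
Index = |(Z/73Z)^×| / |⟨66⟩| = 72 / 24 = 3.

3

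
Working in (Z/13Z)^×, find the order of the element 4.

6

Since 4 ∈ (Z/13Z)^×, its order divides φ(13) = 13 − 1 = 12 = 2^2 · 3.
Divisors of 12: 1, 2, 3, 4, 6, 12.
Check 4^d mod 13 for each divisor in increasing order:
4^1 ≡ 4 (mod 13)
4^2 ≡ 3 (mod 13)
4^3 ≡ 12 (mod 13)
4^4 ≡ 9 (mod 13)
4^6 ≡ 1 (mod 13) ✓
The smallest such exponent is 6, so the order of 4 is 6.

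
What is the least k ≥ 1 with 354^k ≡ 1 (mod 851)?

198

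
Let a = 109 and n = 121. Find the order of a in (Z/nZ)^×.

22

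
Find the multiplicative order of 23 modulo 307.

By Lagrange's theorem, ord_307(23) divides φ(307) = 307 − 1 = 306 = 2 · 3^2 · 17.
Divisors of 306: 1, 2, 3, 6, 9, 17, 18, 34, 51, 102, 153, 306.
Evaluate successive powers at the divisors of 306:
23^1 ≡ 23
23^2 ≡ 222
23^3 ≡ 194
23^6 ≡ 182
23^9 ≡ 3
23^17 ≡ 254
23^18 ≡ 9
23^34 ≡ 46
23^51 ≡ 18
23^102 ≡ 17
23^153 ≡ 306
23^306 ≡ 1
Hence ord(23) = 306.

306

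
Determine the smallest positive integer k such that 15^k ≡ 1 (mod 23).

The order of 15 must divide φ(23) = 23 − 1 = 22 = 2 · 11.
Divisors of 22: 1, 2, 11, 22.
Check 15^d mod 23 for each divisor in increasing order:
15^1 ≡ 15 (mod 23)
15^2 ≡ 18 (mod 23)
15^11 ≡ 22 (mod 23)
15^22 ≡ 1 (mod 23) ✓
The smallest such exponent is 22, so the order of 15 is 22.

22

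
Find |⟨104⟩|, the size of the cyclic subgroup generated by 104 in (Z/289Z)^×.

Since 104 ∈ (Z/289Z)^×, its order divides φ(289) = φ(17^2) = 17·(17−1) = 272 = 2^4 · 17.
Divisors of 272: 1, 2, 4, 8, 16, 17, 34, 68, 136, 272.
Check 104^d mod 289 for each divisor in increasing order:
104^1 ≡ 104
104^2 ≡ 123
104^4 ≡ 101
104^8 ≡ 86
104^16 ≡ 171
104^17 ≡ 155
104^34 ≡ 38
104^68 ≡ 288
104^136 ≡ 1
Hence ord(104) = 136.

136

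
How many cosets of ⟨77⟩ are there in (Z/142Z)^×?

2

Since 77 ∈ (Z/142Z)^×, its order divides φ(142) = φ(2)·φ(71) = 1·70 = 70 = 2 · 5 · 7.
Divisors of 70: 1, 2, 5, 7, 10, 14, 35, 70.
Evaluate successive powers at the divisors of 70:
77^1 ≡ 77
77^2 ≡ 107
77^5 ≡ 37
77^7 ≡ 125
77^10 ≡ 91
77^14 ≡ 5
77^35 ≡ 1
So ord_142(77) = 35, hence |⟨77⟩| = 35.
Index = |(Z/142Z)^×| / |⟨77⟩| = 70 / 35 = 2.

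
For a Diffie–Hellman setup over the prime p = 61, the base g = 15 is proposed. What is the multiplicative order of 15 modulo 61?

15

ord(15) | φ(61) = 61 − 1 = 60 = 2^2 · 3 · 5.
Divisors of 60: 1, 2, 3, 4, 5, 6, 10, 12, 15, 20, 30, 60.
Check 15^d mod 61 for each divisor in increasing order:
15^1 ≡ 15 (mod 61)
15^2 ≡ 42 (mod 61)
15^3 ≡ 20 (mod 61)
15^4 ≡ 56 (mod 61)
15^5 ≡ 47 (mod 61)
15^6 ≡ 34 (mod 61)
15^10 ≡ 13 (mod 61)
15^12 ≡ 58 (mod 61)
15^15 ≡ 1 (mod 61) ✓
Hence ord(15) = 15.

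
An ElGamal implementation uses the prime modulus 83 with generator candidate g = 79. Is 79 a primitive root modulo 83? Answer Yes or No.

Yes

φ(83) = 83 − 1 = 82 = 2 · 41.
79 is a primitive root mod 83 iff 79^(φ(83)/q) ≢ 1 for every prime q | φ(83), i.e. q ∈ {2, 41}.
79^41 ≡ 82 (mod 83)  [q = 2: ≢ 1 ✓]
79^2 ≡ 16 (mod 83)  [q = 41: ≢ 1 ✓]
Every test exponent gives a nontrivial residue, hence 79 generates the full group.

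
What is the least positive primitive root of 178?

φ(178) = φ(2)·φ(89) = 1·88 = 88 = 2^3 · 11.
Test candidates g = 2, 3, … against the prime factors q ∈ {2, 11} of φ(178): g is a generator iff g^(88/q) ≢ 1 for every such q.
g = 2: gcd(2, 178) = 2 > 1, not a unit — skip.
g = 3: 3^44 ≡ 177; 3^8 ≡ 153 — none is 1, so 3 is a primitive root.
So 3 is the smallest generator of (Z/178Z)^×.

3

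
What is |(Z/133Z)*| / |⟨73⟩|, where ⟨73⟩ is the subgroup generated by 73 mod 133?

6

ord(73) | φ(133) = φ(7·19) = (7−1)·(19−1) = 6·18 = 108 = 2^2 · 3^3.
Divisors of 108: 1, 2, 3, 4, 6, 9, 12, 18, 27, 36, 54, 108.
Compute 73^d (mod 133) for the divisors d until we hit 1:
73^1 ≡ 73
73^2 ≡ 9
73^3 ≡ 125
73^4 ≡ 81
73^6 ≡ 64
73^9 ≡ 20
73^12 ≡ 106
73^18 ≡ 1
So ord_133(73) = 18, hence |⟨73⟩| = 18.
[(Z/133Z)^× : ⟨73⟩] = 108/18 = 6.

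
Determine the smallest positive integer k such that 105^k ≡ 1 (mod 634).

Since 105 ∈ (Z/634Z)^×, its order divides φ(634) = φ(2)·φ(317) = 1·316 = 316 = 2^2 · 79.
Divisors of 316: 1, 2, 4, 79, 158, 316.
Compute 105^d (mod 634) for the divisors d until we hit 1:
105^1 ≡ 105 (mod 634)
105^2 ≡ 247 (mod 634)
105^4 ≡ 145 (mod 634)
105^79 ≡ 633 (mod 634)
105^158 ≡ 1 (mod 634) ✓
Hence ord(105) = 158.

158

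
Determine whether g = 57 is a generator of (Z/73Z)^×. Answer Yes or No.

No

φ(73) = 73 − 1 = 72 = 2^3 · 3^2.
57 is a primitive root mod 73 iff 57^(φ(73)/q) ≢ 1 for every prime q | φ(73), i.e. q ∈ {2, 3}.
57^36 ≡ 1 (mod 73)  [q = 2: ≡ 1 ✗]
57^24 ≡ 64 (mod 73)  [q = 3: ≢ 1 ✓]
Since 57^36 ≡ 1, the order of 57 divides 36 < 72, so 57 is not a primitive root.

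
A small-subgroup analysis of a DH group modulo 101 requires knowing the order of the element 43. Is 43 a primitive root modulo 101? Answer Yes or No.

No

φ(101) = 101 − 1 = 100 = 2^2 · 5^2.
Test 43^(100/q) mod 101 for each prime factor q of 100:
43^50 ≡ 1 (mod 101)  [q = 2: ≡ 1 ✗]
43^20 ≡ 36 (mod 101)  [q = 5: ≢ 1 ✓]
The check at q = 2 fails, so 43 generates a proper subgroup.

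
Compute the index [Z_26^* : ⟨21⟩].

3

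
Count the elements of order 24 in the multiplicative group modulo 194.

8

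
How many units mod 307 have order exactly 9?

6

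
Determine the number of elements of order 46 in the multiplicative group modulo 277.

22

φ(277) = 277 − 1 = 276 = 2^2 · 3 · 23.
(Z/277Z)^× is cyclic (|G| = 276); a cyclic group of order m has exactly φ(d) elements of each order d | m, and none otherwise.
46 = 2 · 23 divides 276, and φ(46) = 22.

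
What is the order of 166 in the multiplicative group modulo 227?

By Lagrange's theorem, ord_227(166) divides φ(227) = 227 − 1 = 226 = 2 · 113.
Divisors of 226: 1, 2, 113, 226.
Evaluate successive powers at the divisors of 226:
166^1 ≡ 166
166^2 ≡ 89
166^113 ≡ 1
Therefore the multiplicative order of 166 modulo 227 is 113.

113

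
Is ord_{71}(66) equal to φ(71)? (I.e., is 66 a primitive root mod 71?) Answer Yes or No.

φ(71) = 71 − 1 = 70 = 2 · 5 · 7.
It suffices to check that the order of 66 is not a proper divisor of 70: compute 66^(70/q) for q ∈ {2, 5, 7}.
66^35 ≡ 70 (mod 71)  [q = 2: ≢ 1 ✓]
66^14 ≡ 57 (mod 71)  [q = 5: ≢ 1 ✓]
66^10 ≡ 1 (mod 71)  [q = 7: ≡ 1 ✗]
The check at q = 7 fails, so 66 generates a proper subgroup.

No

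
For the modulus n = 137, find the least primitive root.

φ(137) = 137 − 1 = 136 = 2^3 · 17.
Test candidates g = 2, 3, … against the prime factors q ∈ {2, 17} of φ(137): g is a generator iff g^(136/q) ≢ 1 for every such q.
g = 2: 2^68 ≡ 1 — hits 1, so not a primitive root.
g = 3: 3^68 ≡ 136; 3^8 ≡ 122 — none is 1, so 3 is a primitive root.
So 3 is the smallest generator of (Z/137Z)^×.

3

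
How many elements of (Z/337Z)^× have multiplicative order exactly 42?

φ(337) = 337 − 1 = 336 = 2^4 · 3 · 7.
Since (Z/337Z)^× is cyclic of order 336, the number of elements of order d is φ(d) when d | 336 and 0 otherwise.
42 = 2 · 3 · 7 divides 336, and φ(42) = 12.

12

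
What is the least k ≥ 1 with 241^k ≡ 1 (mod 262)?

130

Since 241 ∈ (Z/262Z)^×, its order divides φ(262) = φ(2)·φ(131) = 1·130 = 130 = 2 · 5 · 13.
Divisors of 130: 1, 2, 5, 10, 13, 26, 65, 130.
Evaluate successive powers at the divisors of 130:
241^1 ≡ 241
241^2 ≡ 179
241^5 ≡ 217
241^10 ≡ 191
241^13 ≡ 173
241^26 ≡ 61
241^65 ≡ 261
241^130 ≡ 1
Therefore the multiplicative order of 241 modulo 262 is 130.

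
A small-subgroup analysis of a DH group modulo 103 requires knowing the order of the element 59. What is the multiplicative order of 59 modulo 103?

By Lagrange's theorem, ord_103(59) divides φ(103) = 103 − 1 = 102 = 2 · 3 · 17.
Divisors of 102: 1, 2, 3, 6, 17, 34, 51, 102.
Check 59^d mod 103 for each divisor in increasing order:
59^1 ≡ 59 (mod 103)
59^2 ≡ 82 (mod 103)
59^3 ≡ 100 (mod 103)
59^6 ≡ 9 (mod 103)
59^17 ≡ 56 (mod 103)
59^34 ≡ 46 (mod 103)
59^51 ≡ 1 (mod 103) ✓
Hence ord(59) = 51.

51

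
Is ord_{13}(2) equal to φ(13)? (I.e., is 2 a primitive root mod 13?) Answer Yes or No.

φ(13) = 13 − 1 = 12 = 2^2 · 3.
It suffices to check that the order of 2 is not a proper divisor of 12: compute 2^(12/q) for q ∈ {2, 3}.
2^6 ≡ 12 (mod 13)  [q = 2: ≢ 1 ✓]
2^4 ≡ 3 (mod 13)  [q = 3: ≢ 1 ✓]
Every test exponent gives a nontrivial residue, hence 2 generates the full group.

Yes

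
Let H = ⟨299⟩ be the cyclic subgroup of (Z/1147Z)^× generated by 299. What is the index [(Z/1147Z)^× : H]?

12

The order of 299 must divide φ(1147) = φ(31·37) = (31−1)·(37−1) = 30·36 = 1080 = 2^3 · 3^3 · 5.
Divisors of 1080: 1, 2, 3, 4, 5, 6, 8, 9, 10, 12, 15, 18, 20, 24, 27, 30, 36, 40, 45, 54, 60, 72, 90, 108, 120, 135, 180, 216, 270, 360, 540, 1080.
Compute 299^d (mod 1147) for the divisors d until we hit 1:
299^1 ≡ 299
299^2 ≡ 1082
299^3 ≡ 64
299^4 ≡ 784
299^5 ≡ 428
299^6 ≡ 655
299^8 ≡ 1011
299^9 ≡ 628
299^10 ≡ 811
299^12 ≡ 47
299^15 ≡ 714
299^18 ≡ 963
299^20 ≡ 490
299^24 ≡ 1062
299^27 ≡ 295
299^30 ≡ 528
299^36 ≡ 593
299^40 ≡ 377
299^45 ≡ 776
299^54 ≡ 1000
299^60 ≡ 63
299^72 ≡ 667
299^90 ≡ 1
The order of 299 is 90, so the subgroup it generates has 90 elements.
Index = |(Z/1147Z)^×| / |⟨299⟩| = 1080 / 90 = 12.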